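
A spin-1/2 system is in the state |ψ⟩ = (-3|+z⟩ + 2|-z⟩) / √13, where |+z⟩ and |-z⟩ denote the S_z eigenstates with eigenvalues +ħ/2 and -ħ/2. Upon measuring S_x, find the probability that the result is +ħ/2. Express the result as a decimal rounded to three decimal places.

0.038

|+x⟩ = (|+z⟩ + |-z⟩)/√2, so ⟨+x|ψ⟩ = (-1) / (√2·√13).
P = |-1|² / 26 = 1/26.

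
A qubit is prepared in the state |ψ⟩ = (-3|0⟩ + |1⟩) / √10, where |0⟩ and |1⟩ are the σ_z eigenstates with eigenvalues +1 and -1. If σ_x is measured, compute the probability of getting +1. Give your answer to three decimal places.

|+x⟩ = (|0⟩ + |1⟩)/√2, so ⟨+x|ψ⟩ = (-2) / (√2·√10).
P = |-2|² / 20 = 4/20.

0.200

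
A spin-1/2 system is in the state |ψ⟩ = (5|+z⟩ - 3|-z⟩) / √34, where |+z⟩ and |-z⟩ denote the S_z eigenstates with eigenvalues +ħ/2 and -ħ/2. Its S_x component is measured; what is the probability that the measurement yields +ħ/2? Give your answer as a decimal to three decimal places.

|+x⟩ = (|+z⟩ + |-z⟩)/√2, so ⟨+x|ψ⟩ = (2) / (√2·√34).
P = |2|² / 68 = 4/68.

0.059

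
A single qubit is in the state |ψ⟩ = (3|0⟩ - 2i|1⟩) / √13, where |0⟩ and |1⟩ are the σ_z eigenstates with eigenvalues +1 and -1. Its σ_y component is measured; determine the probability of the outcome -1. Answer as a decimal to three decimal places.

0.962

|-y⟩ = (|0⟩ - i|1⟩)/√2, so ⟨-y|ψ⟩ = (5) / (√2·√13).
P = |5|² / 26 = 25/26.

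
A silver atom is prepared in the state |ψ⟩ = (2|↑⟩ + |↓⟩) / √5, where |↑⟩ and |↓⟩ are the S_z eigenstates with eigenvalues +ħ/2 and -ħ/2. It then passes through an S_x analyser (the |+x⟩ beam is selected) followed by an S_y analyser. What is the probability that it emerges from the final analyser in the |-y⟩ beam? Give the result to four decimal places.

First analyser (S_x): P(|+x⟩) = |⟨+x|ψ⟩|² = 9/10.
After stage 1 the state is |+x⟩; P(|-y⟩) = |⟨-y|+x⟩|² = 1/2.
Joint probability = 9/10 × 1/2 = 0.4500.

0.4500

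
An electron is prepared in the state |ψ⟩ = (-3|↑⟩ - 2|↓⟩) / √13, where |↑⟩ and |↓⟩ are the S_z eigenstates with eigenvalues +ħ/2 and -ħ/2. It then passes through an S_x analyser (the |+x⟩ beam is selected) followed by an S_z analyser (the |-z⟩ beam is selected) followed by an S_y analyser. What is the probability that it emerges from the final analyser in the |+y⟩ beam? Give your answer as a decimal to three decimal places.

0.240

First analyser (S_x): P(|+x⟩) = |⟨+x|ψ⟩|² = 25/26.
After stage 1 the state is |+x⟩; P(|-z⟩) = |⟨-z|+x⟩|² = 1/2.
After stage 2 the state is |-z⟩; P(|+y⟩) = |⟨+y|-z⟩|² = 1/2.
Joint probability = 25/26 × 1/2 × 1/2 = 0.240.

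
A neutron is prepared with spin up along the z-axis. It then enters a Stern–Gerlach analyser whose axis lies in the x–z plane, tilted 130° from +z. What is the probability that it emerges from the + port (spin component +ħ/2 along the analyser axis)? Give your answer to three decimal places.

0.179

For spin-½, the probability of finding spin-up along an axis at angle θ to the initial spin direction is cos²(θ/2); spin-down is sin²(θ/2).
θ = 130°, so P = cos²(65°) ≈ 0.179.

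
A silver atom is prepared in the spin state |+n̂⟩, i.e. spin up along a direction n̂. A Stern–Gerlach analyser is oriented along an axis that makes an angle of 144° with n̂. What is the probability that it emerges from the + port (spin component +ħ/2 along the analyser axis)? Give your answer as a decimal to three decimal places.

0.095

For spin-½, the probability of finding spin-up along an axis at angle θ to the initial spin direction is cos²(θ/2); spin-down is sin²(θ/2).
θ = 144°, so P = cos²(72°) ≈ 0.095.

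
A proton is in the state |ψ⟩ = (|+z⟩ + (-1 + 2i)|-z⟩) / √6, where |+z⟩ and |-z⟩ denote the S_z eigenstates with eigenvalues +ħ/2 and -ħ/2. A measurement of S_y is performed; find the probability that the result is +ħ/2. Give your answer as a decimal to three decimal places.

0.833

|+y⟩ = (|+z⟩ + i|-z⟩)/√2, so ⟨+y|ψ⟩ = (3 + i) / (√2·√6).
P = |3 + i|² / 12 = 10/12.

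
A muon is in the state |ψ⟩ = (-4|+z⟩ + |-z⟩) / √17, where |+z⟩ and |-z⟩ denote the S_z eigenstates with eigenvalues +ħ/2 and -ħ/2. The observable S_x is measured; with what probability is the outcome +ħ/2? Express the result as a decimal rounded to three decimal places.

0.265

|+x⟩ = (|+z⟩ + |-z⟩)/√2, so ⟨+x|ψ⟩ = (-3) / (√2·√17).
P = |-3|² / 34 = 9/34.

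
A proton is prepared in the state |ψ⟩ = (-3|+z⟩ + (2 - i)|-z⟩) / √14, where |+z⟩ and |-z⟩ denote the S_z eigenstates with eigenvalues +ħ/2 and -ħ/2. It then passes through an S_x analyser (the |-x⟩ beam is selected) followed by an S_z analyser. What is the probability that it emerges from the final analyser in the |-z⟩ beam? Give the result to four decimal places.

First analyser (S_x): P(|-x⟩) = |⟨-x|ψ⟩|² = 26/28.
After stage 1 the state is |-x⟩; P(|-z⟩) = |⟨-z|-x⟩|² = 1/2.
Joint probability = 26/28 × 1/2 = 0.4643.

0.4643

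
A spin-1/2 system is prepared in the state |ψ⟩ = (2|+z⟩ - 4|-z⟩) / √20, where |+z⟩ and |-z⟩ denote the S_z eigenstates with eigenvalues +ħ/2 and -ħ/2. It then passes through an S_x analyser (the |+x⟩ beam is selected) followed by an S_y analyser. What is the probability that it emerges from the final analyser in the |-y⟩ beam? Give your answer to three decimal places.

First analyser (S_x): P(|+x⟩) = |⟨+x|ψ⟩|² = 4/40.
After stage 1 the state is |+x⟩; P(|-y⟩) = |⟨-y|+x⟩|² = 1/2.
Joint probability = 4/40 × 1/2 = 0.050.

0.050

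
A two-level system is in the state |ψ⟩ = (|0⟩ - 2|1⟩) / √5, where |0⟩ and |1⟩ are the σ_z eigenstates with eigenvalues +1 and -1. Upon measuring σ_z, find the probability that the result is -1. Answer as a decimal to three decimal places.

The -1 outcome corresponds to |1⟩. Its amplitude in |ψ⟩ is -2/√5.
P = |-2|² / 5 = 4/5.

0.800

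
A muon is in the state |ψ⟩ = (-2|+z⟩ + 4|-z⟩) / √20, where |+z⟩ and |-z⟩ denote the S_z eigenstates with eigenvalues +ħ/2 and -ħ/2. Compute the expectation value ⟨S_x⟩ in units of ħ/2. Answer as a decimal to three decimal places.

-0.800

⟨σ_x⟩ = 2 Re(a* b)/(|a|²+|b|²) with a = -2, b = 4.
a* b = -8, so ⟨σ_x⟩ = -16/20.
⟨S_x⟩ = (ħ/2)·⟨σ_x⟩.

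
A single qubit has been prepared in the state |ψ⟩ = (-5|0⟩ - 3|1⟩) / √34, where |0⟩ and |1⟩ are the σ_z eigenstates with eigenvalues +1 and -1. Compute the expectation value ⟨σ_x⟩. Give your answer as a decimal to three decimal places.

⟨σ_x⟩ = 2 Re(a* b)/(|a|²+|b|²) with a = -5, b = -3.
a* b = 15, so ⟨σ_x⟩ = 30/34.

0.882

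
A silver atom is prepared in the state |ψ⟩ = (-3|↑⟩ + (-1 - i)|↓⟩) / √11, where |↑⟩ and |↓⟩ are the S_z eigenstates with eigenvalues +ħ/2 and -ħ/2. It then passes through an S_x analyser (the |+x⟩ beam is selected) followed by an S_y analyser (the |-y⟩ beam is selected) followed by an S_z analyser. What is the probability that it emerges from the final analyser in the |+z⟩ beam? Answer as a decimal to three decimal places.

First analyser (S_x): P(|+x⟩) = |⟨+x|ψ⟩|² = 17/22.
After stage 1 the state is |+x⟩; P(|-y⟩) = |⟨-y|+x⟩|² = 1/2.
After stage 2 the state is |-y⟩; P(|+z⟩) = |⟨+z|-y⟩|² = 1/2.
Joint probability = 17/22 × 1/2 × 1/2 = 0.193.

0.193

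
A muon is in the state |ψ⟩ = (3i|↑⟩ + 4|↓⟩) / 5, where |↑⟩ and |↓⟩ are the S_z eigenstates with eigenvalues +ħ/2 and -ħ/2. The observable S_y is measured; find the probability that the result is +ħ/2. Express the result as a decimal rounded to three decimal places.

|+y⟩ = (|↑⟩ + i|↓⟩)/√2, so ⟨+y|ψ⟩ = (-i) / (√2·5).
P = |-i|² / 50 = 1/50.

0.020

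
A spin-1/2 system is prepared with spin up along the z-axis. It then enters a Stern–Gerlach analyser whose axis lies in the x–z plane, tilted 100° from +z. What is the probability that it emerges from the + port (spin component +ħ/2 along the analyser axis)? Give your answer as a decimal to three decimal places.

0.413

For spin-½, the probability of finding spin-up along an axis at angle θ to the initial spin direction is cos²(θ/2); spin-down is sin²(θ/2).
θ = 100°, so P = cos²(50°) ≈ 0.413.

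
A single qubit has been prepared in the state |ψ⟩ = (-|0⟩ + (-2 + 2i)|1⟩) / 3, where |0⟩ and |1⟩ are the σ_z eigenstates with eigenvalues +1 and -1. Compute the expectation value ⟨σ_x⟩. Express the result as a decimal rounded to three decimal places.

0.444

⟨σ_x⟩ = 2 Re(a* b)/(|a|²+|b|²) with a = -1, b = (-2 + 2i).
a* b = (2 - 2i), so ⟨σ_x⟩ = 4/9.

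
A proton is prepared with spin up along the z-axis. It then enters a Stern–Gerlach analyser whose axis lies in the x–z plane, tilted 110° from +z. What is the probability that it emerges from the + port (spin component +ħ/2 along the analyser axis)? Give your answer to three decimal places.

For spin-½, the probability of finding spin-up along an axis at angle θ to the initial spin direction is cos²(θ/2); spin-down is sin²(θ/2).
θ = 110°, so P = cos²(55°) ≈ 0.329.

0.329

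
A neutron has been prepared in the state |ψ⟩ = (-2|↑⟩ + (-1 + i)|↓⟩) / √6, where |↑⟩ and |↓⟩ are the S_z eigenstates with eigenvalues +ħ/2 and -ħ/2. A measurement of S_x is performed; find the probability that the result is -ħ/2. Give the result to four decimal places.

|-x⟩ = (|↑⟩ - |↓⟩)/√2, so ⟨-x|ψ⟩ = (-1 - i) / (√2·√6).
P = |-1 - i|² / 12 = 2/12.

0.1667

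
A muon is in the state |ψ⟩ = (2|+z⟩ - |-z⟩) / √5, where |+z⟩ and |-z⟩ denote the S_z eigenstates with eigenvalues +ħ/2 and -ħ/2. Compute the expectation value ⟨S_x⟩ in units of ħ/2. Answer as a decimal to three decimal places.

-0.800

⟨σ_x⟩ = 2 Re(a* b)/(|a|²+|b|²) with a = 2, b = -1.
a* b = -2, so ⟨σ_x⟩ = -4/5.
⟨S_x⟩ = (ħ/2)·⟨σ_x⟩.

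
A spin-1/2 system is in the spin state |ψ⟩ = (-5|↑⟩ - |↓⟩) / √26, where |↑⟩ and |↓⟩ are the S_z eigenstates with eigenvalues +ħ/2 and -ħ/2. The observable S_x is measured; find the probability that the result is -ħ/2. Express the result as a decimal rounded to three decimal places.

0.308

|-x⟩ = (|↑⟩ - |↓⟩)/√2, so ⟨-x|ψ⟩ = (-4) / (√2·√26).
P = |-4|² / 52 = 16/52.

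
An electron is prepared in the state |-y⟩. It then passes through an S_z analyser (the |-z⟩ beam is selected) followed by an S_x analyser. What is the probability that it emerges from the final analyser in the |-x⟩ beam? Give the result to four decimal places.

0.2500

First analyser (S_z): from |-y⟩, P(|-z⟩) = 1/2.
After stage 1 the state is |-z⟩; P(|-x⟩) = |⟨-x|-z⟩|² = 1/2.
Joint probability = 1/2 × 1/2 = 0.2500.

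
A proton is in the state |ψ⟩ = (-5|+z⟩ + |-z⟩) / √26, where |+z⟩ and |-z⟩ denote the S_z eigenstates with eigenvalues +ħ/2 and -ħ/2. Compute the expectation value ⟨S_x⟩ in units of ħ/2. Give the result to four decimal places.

-0.3846

⟨σ_x⟩ = 2 Re(a* b)/(|a|²+|b|²) with a = -5, b = 1.
a* b = -5, so ⟨σ_x⟩ = -10/26.
⟨S_x⟩ = (ħ/2)·⟨σ_x⟩.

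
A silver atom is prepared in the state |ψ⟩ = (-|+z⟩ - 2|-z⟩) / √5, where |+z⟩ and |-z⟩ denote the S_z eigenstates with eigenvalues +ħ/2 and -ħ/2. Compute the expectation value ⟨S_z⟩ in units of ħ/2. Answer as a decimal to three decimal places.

⟨σ_z⟩ = |a|² - |b|² divided by |a|²+|b|², with a, b the |+z⟩, |-z⟩ amplitudes.
= (1 - 4)/5 = -3/5.
⟨S_z⟩ = (ħ/2)·⟨σ_z⟩.

-0.600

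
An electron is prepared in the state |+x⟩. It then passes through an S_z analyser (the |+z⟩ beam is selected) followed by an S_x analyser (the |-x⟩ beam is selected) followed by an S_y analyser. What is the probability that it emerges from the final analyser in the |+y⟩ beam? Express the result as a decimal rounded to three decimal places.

0.125

First analyser (S_z): from |+x⟩, P(|+z⟩) = 1/2.
After stage 1 the state is |+z⟩; P(|-x⟩) = |⟨-x|+z⟩|² = 1/2.
After stage 2 the state is |-x⟩; P(|+y⟩) = |⟨+y|-x⟩|² = 1/2.
Joint probability = 1/2 × 1/2 × 1/2 = 0.125.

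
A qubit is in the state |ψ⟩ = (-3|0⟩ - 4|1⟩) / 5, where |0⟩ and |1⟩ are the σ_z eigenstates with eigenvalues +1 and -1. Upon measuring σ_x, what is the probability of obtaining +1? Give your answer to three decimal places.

|+x⟩ = (|0⟩ + |1⟩)/√2, so ⟨+x|ψ⟩ = (-7) / (√2·5).
P = |-7|² / 50 = 49/50.

0.980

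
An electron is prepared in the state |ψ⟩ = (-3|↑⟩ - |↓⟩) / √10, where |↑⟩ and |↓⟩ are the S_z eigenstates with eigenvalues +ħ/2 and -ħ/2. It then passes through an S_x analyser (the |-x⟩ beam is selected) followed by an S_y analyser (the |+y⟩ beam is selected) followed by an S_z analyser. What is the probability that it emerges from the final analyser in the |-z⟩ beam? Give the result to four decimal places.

First analyser (S_x): P(|-x⟩) = |⟨-x|ψ⟩|² = 4/20.
After stage 1 the state is |-x⟩; P(|+y⟩) = |⟨+y|-x⟩|² = 1/2.
After stage 2 the state is |+y⟩; P(|-z⟩) = |⟨-z|+y⟩|² = 1/2.
Joint probability = 4/20 × 1/2 × 1/2 = 0.0500.

0.0500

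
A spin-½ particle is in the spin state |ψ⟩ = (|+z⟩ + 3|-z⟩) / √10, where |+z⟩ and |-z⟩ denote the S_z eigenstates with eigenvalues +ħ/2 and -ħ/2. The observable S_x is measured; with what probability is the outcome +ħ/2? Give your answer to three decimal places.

|+x⟩ = (|+z⟩ + |-z⟩)/√2, so ⟨+x|ψ⟩ = (4) / (√2·√10).
P = |4|² / 20 = 16/20.

0.800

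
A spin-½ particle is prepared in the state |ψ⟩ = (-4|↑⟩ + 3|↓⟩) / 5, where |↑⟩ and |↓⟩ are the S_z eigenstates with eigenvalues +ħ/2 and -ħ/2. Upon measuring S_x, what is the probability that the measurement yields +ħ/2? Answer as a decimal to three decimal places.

|+x⟩ = (|↑⟩ + |↓⟩)/√2, so ⟨+x|ψ⟩ = (-1) / (√2·5).
P = |-1|² / 50 = 1/50.

0.020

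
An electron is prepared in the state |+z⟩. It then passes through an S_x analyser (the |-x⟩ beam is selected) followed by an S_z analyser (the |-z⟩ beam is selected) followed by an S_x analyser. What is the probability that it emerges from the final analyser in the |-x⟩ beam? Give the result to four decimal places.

0.1250

First analyser (S_x): from |+z⟩, P(|-x⟩) = 1/2.
After stage 1 the state is |-x⟩; P(|-z⟩) = |⟨-z|-x⟩|² = 1/2.
After stage 2 the state is |-z⟩; P(|-x⟩) = |⟨-x|-z⟩|² = 1/2.
Joint probability = 1/2 × 1/2 × 1/2 = 0.1250.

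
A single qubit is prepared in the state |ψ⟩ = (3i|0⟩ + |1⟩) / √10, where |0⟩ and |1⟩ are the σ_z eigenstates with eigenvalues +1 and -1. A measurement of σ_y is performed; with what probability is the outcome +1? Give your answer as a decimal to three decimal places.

|+y⟩ = (|0⟩ + i|1⟩)/√2, so ⟨+y|ψ⟩ = (2i) / (√2·√10).
P = |2i|² / 20 = 4/20.

0.200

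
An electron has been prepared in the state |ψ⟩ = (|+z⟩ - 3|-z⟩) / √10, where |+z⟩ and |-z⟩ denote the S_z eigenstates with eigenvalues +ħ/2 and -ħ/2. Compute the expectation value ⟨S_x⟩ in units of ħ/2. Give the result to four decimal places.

-0.6000

⟨σ_x⟩ = 2 Re(a* b)/(|a|²+|b|²) with a = 1, b = -3.
a* b = -3, so ⟨σ_x⟩ = -6/10.
⟨S_x⟩ = (ħ/2)·⟨σ_x⟩.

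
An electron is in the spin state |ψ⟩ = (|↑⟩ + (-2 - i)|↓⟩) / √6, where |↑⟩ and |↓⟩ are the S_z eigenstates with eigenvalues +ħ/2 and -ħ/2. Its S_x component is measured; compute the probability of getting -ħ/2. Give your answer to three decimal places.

0.833

|-x⟩ = (|↑⟩ - |↓⟩)/√2, so ⟨-x|ψ⟩ = (3 + i) / (√2·√6).
P = |3 + i|² / 12 = 10/12.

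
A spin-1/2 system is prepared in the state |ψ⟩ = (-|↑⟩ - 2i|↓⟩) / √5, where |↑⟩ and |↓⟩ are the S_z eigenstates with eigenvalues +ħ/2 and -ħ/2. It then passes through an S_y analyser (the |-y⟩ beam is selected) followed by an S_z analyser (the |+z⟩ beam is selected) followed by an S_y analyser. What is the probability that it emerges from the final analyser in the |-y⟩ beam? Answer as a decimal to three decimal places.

0.025

First analyser (S_y): P(|-y⟩) = |⟨-y|ψ⟩|² = 1/10.
After stage 1 the state is |-y⟩; P(|+z⟩) = |⟨+z|-y⟩|² = 1/2.
After stage 2 the state is |+z⟩; P(|-y⟩) = |⟨-y|+z⟩|² = 1/2.
Joint probability = 1/10 × 1/2 × 1/2 = 0.025.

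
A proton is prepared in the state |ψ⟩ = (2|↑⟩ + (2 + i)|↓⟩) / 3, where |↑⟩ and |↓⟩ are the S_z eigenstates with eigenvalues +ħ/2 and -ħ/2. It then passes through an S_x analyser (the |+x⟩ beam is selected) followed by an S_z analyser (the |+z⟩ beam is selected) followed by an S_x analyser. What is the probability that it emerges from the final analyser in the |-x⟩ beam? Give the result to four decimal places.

First analyser (S_x): P(|+x⟩) = |⟨+x|ψ⟩|² = 17/18.
After stage 1 the state is |+x⟩; P(|+z⟩) = |⟨+z|+x⟩|² = 1/2.
After stage 2 the state is |+z⟩; P(|-x⟩) = |⟨-x|+z⟩|² = 1/2.
Joint probability = 17/18 × 1/2 × 1/2 = 0.2361.

0.2361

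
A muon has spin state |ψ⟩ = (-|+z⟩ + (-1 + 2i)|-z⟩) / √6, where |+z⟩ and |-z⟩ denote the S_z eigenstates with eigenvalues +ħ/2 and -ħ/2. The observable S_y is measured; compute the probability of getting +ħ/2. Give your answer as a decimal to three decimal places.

|+y⟩ = (|+z⟩ + i|-z⟩)/√2, so ⟨+y|ψ⟩ = (1 + i) / (√2·√6).
P = |1 + i|² / 12 = 2/12.

0.167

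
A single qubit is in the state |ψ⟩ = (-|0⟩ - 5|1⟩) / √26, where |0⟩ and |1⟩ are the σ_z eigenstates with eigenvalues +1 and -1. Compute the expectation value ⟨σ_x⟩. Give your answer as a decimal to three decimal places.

⟨σ_x⟩ = 2 Re(a* b)/(|a|²+|b|²) with a = -1, b = -5.
a* b = 5, so ⟨σ_x⟩ = 10/26.

0.385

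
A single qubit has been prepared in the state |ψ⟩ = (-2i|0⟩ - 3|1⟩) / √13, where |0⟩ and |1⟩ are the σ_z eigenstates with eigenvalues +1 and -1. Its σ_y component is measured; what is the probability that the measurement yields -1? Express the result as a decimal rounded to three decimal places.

0.962

|-y⟩ = (|0⟩ - i|1⟩)/√2, so ⟨-y|ψ⟩ = (-5i) / (√2·√13).
P = |-5i|² / 26 = 25/26.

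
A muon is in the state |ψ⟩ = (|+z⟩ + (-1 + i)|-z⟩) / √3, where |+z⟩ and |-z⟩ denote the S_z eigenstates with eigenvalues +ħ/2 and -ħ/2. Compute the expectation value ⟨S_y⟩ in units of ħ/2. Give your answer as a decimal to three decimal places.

⟨σ_y⟩ = 2 Im(a* b)/(|a|²+|b|²) with a = 1, b = (-1 + i).
a* b = (-1 + i), so ⟨σ_y⟩ = 2/3.
⟨S_y⟩ = (ħ/2)·⟨σ_y⟩.

0.667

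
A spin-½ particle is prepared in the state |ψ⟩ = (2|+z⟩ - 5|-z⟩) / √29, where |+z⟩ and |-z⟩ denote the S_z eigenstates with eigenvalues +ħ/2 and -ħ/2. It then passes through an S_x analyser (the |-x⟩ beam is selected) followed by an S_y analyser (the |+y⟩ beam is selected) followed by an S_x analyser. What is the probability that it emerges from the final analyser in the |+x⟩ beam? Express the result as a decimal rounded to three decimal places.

First analyser (S_x): P(|-x⟩) = |⟨-x|ψ⟩|² = 49/58.
After stage 1 the state is |-x⟩; P(|+y⟩) = |⟨+y|-x⟩|² = 1/2.
After stage 2 the state is |+y⟩; P(|+x⟩) = |⟨+x|+y⟩|² = 1/2.
Joint probability = 49/58 × 1/2 × 1/2 = 0.211.

0.211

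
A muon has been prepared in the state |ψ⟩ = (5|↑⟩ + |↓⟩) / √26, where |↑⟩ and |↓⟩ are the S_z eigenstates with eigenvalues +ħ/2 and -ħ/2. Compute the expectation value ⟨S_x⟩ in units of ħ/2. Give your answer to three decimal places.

0.385

⟨σ_x⟩ = 2 Re(a* b)/(|a|²+|b|²) with a = 5, b = 1.
a* b = 5, so ⟨σ_x⟩ = 10/26.
⟨S_x⟩ = (ħ/2)·⟨σ_x⟩.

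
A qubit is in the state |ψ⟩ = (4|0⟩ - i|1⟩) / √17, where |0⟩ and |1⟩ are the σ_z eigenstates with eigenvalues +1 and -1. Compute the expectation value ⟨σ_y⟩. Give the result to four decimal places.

-0.4706

⟨σ_y⟩ = 2 Im(a* b)/(|a|²+|b|²) with a = 4, b = -i.
a* b = -4i, so ⟨σ_y⟩ = -8/17.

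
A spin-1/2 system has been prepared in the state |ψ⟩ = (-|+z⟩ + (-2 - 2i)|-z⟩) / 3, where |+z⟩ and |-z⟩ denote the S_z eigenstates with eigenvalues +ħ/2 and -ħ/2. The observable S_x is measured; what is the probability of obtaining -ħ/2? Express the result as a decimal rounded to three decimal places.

0.278

|-x⟩ = (|+z⟩ - |-z⟩)/√2, so ⟨-x|ψ⟩ = (1 + 2i) / (√2·3).
P = |1 + 2i|² / 18 = 5/18.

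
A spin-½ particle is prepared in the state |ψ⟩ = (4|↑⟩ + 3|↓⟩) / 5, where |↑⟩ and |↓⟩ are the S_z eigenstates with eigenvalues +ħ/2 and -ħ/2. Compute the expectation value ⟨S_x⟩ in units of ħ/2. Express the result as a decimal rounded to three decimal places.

0.960

⟨σ_x⟩ = 2 Re(a* b)/(|a|²+|b|²) with a = 4, b = 3.
a* b = 12, so ⟨σ_x⟩ = 24/25.
⟨S_x⟩ = (ħ/2)·⟨σ_x⟩.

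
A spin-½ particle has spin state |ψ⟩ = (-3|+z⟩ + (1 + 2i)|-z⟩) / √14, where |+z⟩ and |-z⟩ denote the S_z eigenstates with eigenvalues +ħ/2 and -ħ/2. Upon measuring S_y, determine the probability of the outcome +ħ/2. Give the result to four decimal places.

|+y⟩ = (|+z⟩ + i|-z⟩)/√2, so ⟨+y|ψ⟩ = (-1 - i) / (√2·√14).
P = |-1 - i|² / 28 = 2/28.

0.0714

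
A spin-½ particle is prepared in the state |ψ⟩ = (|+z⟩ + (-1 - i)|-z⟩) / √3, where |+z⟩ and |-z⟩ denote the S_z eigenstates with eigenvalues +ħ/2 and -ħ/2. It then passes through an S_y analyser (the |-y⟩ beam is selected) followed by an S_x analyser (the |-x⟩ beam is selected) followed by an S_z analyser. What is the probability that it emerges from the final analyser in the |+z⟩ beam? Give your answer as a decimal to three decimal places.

First analyser (S_y): P(|-y⟩) = |⟨-y|ψ⟩|² = 5/6.
After stage 1 the state is |-y⟩; P(|-x⟩) = |⟨-x|-y⟩|² = 1/2.
After stage 2 the state is |-x⟩; P(|+z⟩) = |⟨+z|-x⟩|² = 1/2.
Joint probability = 5/6 × 1/2 × 1/2 = 0.208.

0.208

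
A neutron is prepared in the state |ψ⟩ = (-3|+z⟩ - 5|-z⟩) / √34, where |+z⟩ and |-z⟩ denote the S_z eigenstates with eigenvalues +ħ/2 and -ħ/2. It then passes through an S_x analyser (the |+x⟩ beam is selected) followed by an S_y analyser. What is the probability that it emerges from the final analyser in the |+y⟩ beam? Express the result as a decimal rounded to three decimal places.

0.471

First analyser (S_x): P(|+x⟩) = |⟨+x|ψ⟩|² = 64/68.
After stage 1 the state is |+x⟩; P(|+y⟩) = |⟨+y|+x⟩|² = 1/2.
Joint probability = 64/68 × 1/2 = 0.471.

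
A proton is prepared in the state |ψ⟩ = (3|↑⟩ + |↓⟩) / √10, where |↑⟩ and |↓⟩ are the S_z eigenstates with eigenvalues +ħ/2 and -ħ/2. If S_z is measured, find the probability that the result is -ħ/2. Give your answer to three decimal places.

0.100

The -ħ/2 outcome corresponds to |↓⟩. Its amplitude in |ψ⟩ is 1/√10.
P = |1|² / 10 = 1/10.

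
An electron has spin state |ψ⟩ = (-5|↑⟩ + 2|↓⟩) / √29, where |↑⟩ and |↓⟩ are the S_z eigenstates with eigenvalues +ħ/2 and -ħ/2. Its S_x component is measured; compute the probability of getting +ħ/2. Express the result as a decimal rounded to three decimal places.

0.155

|+x⟩ = (|↑⟩ + |↓⟩)/√2, so ⟨+x|ψ⟩ = (-3) / (√2·√29).
P = |-3|² / 58 = 9/58.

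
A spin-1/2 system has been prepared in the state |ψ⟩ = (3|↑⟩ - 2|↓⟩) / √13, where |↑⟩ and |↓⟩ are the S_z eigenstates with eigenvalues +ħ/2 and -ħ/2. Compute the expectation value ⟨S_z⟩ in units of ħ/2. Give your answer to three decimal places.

0.385

⟨σ_z⟩ = |a|² - |b|² divided by |a|²+|b|², with a, b the |↑⟩, |↓⟩ amplitudes.
= (9 - 4)/13 = 5/13.
⟨S_z⟩ = (ħ/2)·⟨σ_z⟩.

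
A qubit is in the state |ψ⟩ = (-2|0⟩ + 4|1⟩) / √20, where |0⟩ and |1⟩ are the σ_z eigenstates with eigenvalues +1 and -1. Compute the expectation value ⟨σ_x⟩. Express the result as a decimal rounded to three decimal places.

-0.800

⟨σ_x⟩ = 2 Re(a* b)/(|a|²+|b|²) with a = -2, b = 4.
a* b = -8, so ⟨σ_x⟩ = -16/20.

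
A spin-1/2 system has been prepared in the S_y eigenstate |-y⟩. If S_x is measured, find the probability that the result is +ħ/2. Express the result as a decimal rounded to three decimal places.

0.500

In the S_z basis, |-y⟩ = (|+z⟩ - i|-z⟩)/√2 and |+x⟩ = (|+z⟩ + |-z⟩)/√2.
|⟨+x|-y⟩|² = 1/2.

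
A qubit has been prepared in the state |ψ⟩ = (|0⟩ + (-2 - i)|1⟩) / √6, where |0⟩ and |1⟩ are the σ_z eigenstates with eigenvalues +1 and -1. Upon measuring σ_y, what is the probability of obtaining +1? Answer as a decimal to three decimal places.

0.333

|+y⟩ = (|0⟩ + i|1⟩)/√2, so ⟨+y|ψ⟩ = (2i) / (√2·√6).
P = |2i|² / 12 = 4/12.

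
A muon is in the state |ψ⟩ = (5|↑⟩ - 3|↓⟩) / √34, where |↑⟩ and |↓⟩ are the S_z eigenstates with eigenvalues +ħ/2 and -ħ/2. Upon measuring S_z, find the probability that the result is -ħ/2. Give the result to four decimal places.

The -ħ/2 outcome corresponds to |↓⟩. Its amplitude in |ψ⟩ is -3/√34.
P = |-3|² / 34 = 9/34.

0.2647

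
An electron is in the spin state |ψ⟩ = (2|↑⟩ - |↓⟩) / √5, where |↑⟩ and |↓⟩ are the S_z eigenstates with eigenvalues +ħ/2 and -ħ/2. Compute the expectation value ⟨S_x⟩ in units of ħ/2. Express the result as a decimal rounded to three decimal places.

-0.800

⟨σ_x⟩ = 2 Re(a* b)/(|a|²+|b|²) with a = 2, b = -1.
a* b = -2, so ⟨σ_x⟩ = -4/5.
⟨S_x⟩ = (ħ/2)·⟨σ_x⟩.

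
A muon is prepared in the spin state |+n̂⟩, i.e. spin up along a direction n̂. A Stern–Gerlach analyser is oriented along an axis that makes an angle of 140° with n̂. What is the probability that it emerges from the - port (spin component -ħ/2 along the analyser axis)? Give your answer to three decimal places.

For spin-½, the probability of finding spin-up along an axis at angle θ to the initial spin direction is cos²(θ/2); spin-down is sin²(θ/2).
θ = 140°, so P = sin²(70°) ≈ 0.883.

0.883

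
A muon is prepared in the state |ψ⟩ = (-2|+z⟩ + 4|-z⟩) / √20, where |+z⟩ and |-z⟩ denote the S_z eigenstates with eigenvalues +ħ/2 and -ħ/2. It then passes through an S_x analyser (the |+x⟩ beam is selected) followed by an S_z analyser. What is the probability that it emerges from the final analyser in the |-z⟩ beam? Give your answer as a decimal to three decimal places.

0.050

First analyser (S_x): P(|+x⟩) = |⟨+x|ψ⟩|² = 4/40.
After stage 1 the state is |+x⟩; P(|-z⟩) = |⟨-z|+x⟩|² = 1/2.
Joint probability = 4/40 × 1/2 = 0.050.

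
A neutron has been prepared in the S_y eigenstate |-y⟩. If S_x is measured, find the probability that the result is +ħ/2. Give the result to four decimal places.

In the S_z basis, |-y⟩ = (|↑⟩ - i|↓⟩)/√2 and |+x⟩ = (|↑⟩ + |↓⟩)/√2.
|⟨+x|-y⟩|² = 1/2.

0.5000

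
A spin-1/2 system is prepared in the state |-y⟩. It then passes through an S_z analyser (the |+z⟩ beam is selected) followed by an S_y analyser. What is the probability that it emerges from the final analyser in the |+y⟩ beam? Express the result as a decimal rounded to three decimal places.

First analyser (S_z): from |-y⟩, P(|+z⟩) = 1/2.
After stage 1 the state is |+z⟩; P(|+y⟩) = |⟨+y|+z⟩|² = 1/2.
Joint probability = 1/2 × 1/2 = 0.250.

0.250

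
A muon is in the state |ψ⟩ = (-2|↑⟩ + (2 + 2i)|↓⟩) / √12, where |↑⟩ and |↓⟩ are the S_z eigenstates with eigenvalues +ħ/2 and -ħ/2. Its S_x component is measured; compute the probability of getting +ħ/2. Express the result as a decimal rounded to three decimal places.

0.167

|+x⟩ = (|↑⟩ + |↓⟩)/√2, so ⟨+x|ψ⟩ = (2i) / (√2·√12).
P = |2i|² / 24 = 4/24.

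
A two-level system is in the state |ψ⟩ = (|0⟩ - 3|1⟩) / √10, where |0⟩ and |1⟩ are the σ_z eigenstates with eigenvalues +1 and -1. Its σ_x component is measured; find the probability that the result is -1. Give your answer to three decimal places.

0.800

|-x⟩ = (|0⟩ - |1⟩)/√2, so ⟨-x|ψ⟩ = (4) / (√2·√10).
P = |4|² / 20 = 16/20.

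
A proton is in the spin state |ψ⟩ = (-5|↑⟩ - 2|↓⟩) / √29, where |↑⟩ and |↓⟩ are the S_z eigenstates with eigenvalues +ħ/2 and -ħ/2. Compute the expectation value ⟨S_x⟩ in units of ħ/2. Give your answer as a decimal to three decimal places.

0.690

⟨σ_x⟩ = 2 Re(a* b)/(|a|²+|b|²) with a = -5, b = -2.
a* b = 10, so ⟨σ_x⟩ = 20/29.
⟨S_x⟩ = (ħ/2)·⟨σ_x⟩.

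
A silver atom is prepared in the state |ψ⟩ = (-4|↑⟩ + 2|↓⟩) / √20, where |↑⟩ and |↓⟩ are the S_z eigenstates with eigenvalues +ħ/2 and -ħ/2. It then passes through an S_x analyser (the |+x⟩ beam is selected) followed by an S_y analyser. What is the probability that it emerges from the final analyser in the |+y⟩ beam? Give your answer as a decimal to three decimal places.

First analyser (S_x): P(|+x⟩) = |⟨+x|ψ⟩|² = 4/40.
After stage 1 the state is |+x⟩; P(|+y⟩) = |⟨+y|+x⟩|² = 1/2.
Joint probability = 4/40 × 1/2 = 0.050.

0.050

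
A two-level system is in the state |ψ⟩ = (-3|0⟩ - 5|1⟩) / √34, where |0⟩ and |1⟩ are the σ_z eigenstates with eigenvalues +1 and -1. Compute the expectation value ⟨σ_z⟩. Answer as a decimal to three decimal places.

-0.471

⟨σ_z⟩ = |a|² - |b|² divided by |a|²+|b|², with a, b the |0⟩, |1⟩ amplitudes.
= (9 - 25)/34 = -16/34.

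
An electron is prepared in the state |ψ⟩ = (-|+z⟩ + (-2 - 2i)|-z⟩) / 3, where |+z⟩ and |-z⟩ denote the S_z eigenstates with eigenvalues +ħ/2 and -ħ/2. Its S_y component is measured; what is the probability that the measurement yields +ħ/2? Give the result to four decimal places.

|+y⟩ = (|+z⟩ + i|-z⟩)/√2, so ⟨+y|ψ⟩ = (-3 + 2i) / (√2·3).
P = |-3 + 2i|² / 18 = 13/18.

0.7222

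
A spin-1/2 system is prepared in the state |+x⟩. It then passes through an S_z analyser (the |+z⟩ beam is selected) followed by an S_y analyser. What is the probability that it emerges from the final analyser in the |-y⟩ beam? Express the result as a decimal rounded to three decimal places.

0.250

First analyser (S_z): from |+x⟩, P(|+z⟩) = 1/2.
After stage 1 the state is |+z⟩; P(|-y⟩) = |⟨-y|+z⟩|² = 1/2.
Joint probability = 1/2 × 1/2 = 0.250.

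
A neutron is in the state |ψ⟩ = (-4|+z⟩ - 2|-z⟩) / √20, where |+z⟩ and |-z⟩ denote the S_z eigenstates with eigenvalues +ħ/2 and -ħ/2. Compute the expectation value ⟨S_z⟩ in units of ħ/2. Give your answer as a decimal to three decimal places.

⟨σ_z⟩ = |a|² - |b|² divided by |a|²+|b|², with a, b the |+z⟩, |-z⟩ amplitudes.
= (16 - 4)/20 = 12/20.
⟨S_z⟩ = (ħ/2)·⟨σ_z⟩.

0.600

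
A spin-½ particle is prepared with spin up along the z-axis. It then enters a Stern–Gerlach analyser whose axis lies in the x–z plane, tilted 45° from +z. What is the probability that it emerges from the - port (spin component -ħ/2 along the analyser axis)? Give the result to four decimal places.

For spin-½, the probability of finding spin-up along an axis at angle θ to the initial spin direction is cos²(θ/2); spin-down is sin²(θ/2).
θ = 45°, so P = sin²(22.5°) ≈ 0.1464.

0.1464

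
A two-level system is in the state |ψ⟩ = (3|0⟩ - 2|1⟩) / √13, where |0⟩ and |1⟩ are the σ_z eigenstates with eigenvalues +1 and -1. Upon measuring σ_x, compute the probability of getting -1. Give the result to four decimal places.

0.9615

|-x⟩ = (|0⟩ - |1⟩)/√2, so ⟨-x|ψ⟩ = (5) / (√2·√13).
P = |5|² / 26 = 25/26.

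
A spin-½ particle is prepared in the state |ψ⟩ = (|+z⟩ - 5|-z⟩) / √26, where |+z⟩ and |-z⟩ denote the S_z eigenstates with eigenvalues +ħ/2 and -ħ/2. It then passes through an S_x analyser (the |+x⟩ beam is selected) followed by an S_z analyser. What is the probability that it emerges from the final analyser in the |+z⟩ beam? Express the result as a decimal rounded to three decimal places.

0.154

First analyser (S_x): P(|+x⟩) = |⟨+x|ψ⟩|² = 16/52.
After stage 1 the state is |+x⟩; P(|+z⟩) = |⟨+z|+x⟩|² = 1/2.
Joint probability = 16/52 × 1/2 = 0.154.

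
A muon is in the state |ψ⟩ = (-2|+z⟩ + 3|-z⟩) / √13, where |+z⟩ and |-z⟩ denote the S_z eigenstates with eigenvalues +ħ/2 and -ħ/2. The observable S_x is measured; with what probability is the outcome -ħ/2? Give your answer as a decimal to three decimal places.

0.962

|-x⟩ = (|+z⟩ - |-z⟩)/√2, so ⟨-x|ψ⟩ = (-5) / (√2·√13).
P = |-5|² / 26 = 25/26.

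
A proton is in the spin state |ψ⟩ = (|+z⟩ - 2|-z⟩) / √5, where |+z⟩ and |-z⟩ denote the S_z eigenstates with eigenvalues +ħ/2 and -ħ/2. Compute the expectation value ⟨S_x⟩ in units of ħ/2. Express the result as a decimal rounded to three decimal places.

⟨σ_x⟩ = 2 Re(a* b)/(|a|²+|b|²) with a = 1, b = -2.
a* b = -2, so ⟨σ_x⟩ = -4/5.
⟨S_x⟩ = (ħ/2)·⟨σ_x⟩.

-0.800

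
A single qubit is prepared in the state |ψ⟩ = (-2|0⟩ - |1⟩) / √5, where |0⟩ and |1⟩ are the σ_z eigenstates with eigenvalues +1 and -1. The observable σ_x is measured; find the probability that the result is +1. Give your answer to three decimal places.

0.900

|+x⟩ = (|0⟩ + |1⟩)/√2, so ⟨+x|ψ⟩ = (-3) / (√2·√5).
P = |-3|² / 10 = 9/10.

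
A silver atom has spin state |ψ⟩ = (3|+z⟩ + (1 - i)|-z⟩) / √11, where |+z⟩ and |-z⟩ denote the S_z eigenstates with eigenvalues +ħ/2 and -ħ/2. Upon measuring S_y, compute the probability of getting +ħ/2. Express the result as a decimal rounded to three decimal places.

|+y⟩ = (|+z⟩ + i|-z⟩)/√2, so ⟨+y|ψ⟩ = (2 - i) / (√2·√11).
P = |2 - i|² / 22 = 5/22.

0.227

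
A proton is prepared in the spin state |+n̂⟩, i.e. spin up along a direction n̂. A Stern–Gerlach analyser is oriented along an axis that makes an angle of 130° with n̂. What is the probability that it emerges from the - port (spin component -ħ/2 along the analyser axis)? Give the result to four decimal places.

For spin-½, the probability of finding spin-up along an axis at angle θ to the initial spin direction is cos²(θ/2); spin-down is sin²(θ/2).
θ = 130°, so P = sin²(65°) ≈ 0.8214.

0.8214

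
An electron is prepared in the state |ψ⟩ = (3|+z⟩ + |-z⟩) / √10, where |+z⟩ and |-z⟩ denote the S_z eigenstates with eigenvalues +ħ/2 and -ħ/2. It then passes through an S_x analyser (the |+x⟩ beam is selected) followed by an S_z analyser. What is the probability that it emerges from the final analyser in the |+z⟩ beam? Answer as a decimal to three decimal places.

0.400

First analyser (S_x): P(|+x⟩) = |⟨+x|ψ⟩|² = 16/20.
After stage 1 the state is |+x⟩; P(|+z⟩) = |⟨+z|+x⟩|² = 1/2.
Joint probability = 16/20 × 1/2 = 0.400.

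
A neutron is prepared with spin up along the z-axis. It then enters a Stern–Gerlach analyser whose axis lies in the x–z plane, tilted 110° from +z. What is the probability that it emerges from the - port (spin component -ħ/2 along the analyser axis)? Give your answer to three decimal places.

For spin-½, the probability of finding spin-up along an axis at angle θ to the initial spin direction is cos²(θ/2); spin-down is sin²(θ/2).
θ = 110°, so P = sin²(55°) ≈ 0.671.

0.671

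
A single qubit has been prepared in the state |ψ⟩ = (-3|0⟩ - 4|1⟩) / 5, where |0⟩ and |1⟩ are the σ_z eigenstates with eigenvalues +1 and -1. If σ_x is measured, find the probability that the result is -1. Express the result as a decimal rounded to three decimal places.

|-x⟩ = (|0⟩ - |1⟩)/√2, so ⟨-x|ψ⟩ = (1) / (√2·5).
P = |1|² / 50 = 1/50.

0.020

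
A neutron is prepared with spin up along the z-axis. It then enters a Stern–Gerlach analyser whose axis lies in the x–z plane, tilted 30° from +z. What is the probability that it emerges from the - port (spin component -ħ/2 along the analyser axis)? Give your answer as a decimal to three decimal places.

0.067

For spin-½, the probability of finding spin-up along an axis at angle θ to the initial spin direction is cos²(θ/2); spin-down is sin²(θ/2).
θ = 30°, so P = sin²(15°) ≈ 0.067.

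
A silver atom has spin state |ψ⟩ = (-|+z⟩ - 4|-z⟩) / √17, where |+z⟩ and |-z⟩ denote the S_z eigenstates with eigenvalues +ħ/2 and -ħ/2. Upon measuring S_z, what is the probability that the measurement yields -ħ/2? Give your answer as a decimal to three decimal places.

0.941

The -ħ/2 outcome corresponds to |-z⟩. Its amplitude in |ψ⟩ is -4/√17.
P = |-4|² / 17 = 16/17.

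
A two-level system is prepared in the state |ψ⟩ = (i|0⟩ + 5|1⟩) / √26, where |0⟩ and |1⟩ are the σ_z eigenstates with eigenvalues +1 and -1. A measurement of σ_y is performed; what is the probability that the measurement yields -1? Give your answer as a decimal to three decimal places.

0.692

|-y⟩ = (|0⟩ - i|1⟩)/√2, so ⟨-y|ψ⟩ = (6i) / (√2·√26).
P = |6i|² / 52 = 36/52.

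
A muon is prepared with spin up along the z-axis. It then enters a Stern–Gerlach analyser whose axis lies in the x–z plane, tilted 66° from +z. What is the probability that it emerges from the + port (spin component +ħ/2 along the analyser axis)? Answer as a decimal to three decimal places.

0.703

For spin-½, the probability of finding spin-up along an axis at angle θ to the initial spin direction is cos²(θ/2); spin-down is sin²(θ/2).
θ = 66°, so P = cos²(33°) ≈ 0.703.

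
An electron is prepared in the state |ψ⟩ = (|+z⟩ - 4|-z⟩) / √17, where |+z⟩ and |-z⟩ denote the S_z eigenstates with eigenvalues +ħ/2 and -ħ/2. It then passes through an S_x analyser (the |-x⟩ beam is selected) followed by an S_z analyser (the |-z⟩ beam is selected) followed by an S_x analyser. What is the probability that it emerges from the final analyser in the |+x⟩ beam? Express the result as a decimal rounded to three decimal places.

0.184

First analyser (S_x): P(|-x⟩) = |⟨-x|ψ⟩|² = 25/34.
After stage 1 the state is |-x⟩; P(|-z⟩) = |⟨-z|-x⟩|² = 1/2.
After stage 2 the state is |-z⟩; P(|+x⟩) = |⟨+x|-z⟩|² = 1/2.
Joint probability = 25/34 × 1/2 × 1/2 = 0.184.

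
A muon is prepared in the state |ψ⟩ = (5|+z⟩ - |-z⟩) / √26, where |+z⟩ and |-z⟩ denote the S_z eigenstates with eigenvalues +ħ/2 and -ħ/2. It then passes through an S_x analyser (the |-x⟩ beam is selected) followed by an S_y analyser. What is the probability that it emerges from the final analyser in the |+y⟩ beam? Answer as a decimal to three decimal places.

0.346

First analyser (S_x): P(|-x⟩) = |⟨-x|ψ⟩|² = 36/52.
After stage 1 the state is |-x⟩; P(|+y⟩) = |⟨+y|-x⟩|² = 1/2.
Joint probability = 36/52 × 1/2 = 0.346.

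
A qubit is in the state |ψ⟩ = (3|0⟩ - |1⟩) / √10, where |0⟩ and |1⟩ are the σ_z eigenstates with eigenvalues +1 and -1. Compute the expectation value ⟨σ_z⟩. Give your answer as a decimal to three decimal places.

0.800

⟨σ_z⟩ = |a|² - |b|² divided by |a|²+|b|², with a, b the |0⟩, |1⟩ amplitudes.
= (9 - 1)/10 = 8/10.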